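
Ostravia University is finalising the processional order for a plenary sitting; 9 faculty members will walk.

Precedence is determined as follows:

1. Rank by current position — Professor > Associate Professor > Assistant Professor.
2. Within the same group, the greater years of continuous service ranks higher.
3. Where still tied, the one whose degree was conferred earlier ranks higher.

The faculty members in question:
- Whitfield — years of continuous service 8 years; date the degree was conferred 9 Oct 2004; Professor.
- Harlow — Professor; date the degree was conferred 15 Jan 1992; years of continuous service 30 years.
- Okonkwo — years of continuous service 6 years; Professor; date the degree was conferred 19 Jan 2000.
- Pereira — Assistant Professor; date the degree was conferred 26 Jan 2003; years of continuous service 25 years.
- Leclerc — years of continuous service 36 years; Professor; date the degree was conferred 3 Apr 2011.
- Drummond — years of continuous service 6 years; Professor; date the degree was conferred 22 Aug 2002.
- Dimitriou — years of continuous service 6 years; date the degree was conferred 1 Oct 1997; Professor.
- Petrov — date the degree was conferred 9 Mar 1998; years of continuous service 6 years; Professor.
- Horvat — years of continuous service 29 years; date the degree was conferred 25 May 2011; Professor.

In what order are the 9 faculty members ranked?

By current position: Leclerc, Harlow, Horvat, Whitfield, Dimitriou, Petrov, Okonkwo and Drummond (Professor); then Pereira (Assistant Professor).
Among Leclerc, Harlow, Horvat, Whitfield, Dimitriou, Petrov, Okonkwo and Drummond, by years of continuous service (higher first): Leclerc (36 years) before Harlow (30 years) before Horvat (29 years) before Whitfield (8 years) before Dimitriou, Petrov, Okonkwo and Drummond (6 years).
Among Dimitriou, Petrov, Okonkwo and Drummond, by date the degree was conferred (earlier first): Dimitriou (1 Oct 1997) before Petrov (9 Mar 1998) before Okonkwo (19 Jan 2000) before Drummond (22 Aug 2002).
Full order: Leclerc, Harlow, Horvat, Whitfield, Dimitriou, Petrov, Okonkwo, Drummond, Pereira.

Leclerc, Harlow, Horvat, Whitfield, Dimitriou, Petrov, Okonkwo, Drummond, Pereira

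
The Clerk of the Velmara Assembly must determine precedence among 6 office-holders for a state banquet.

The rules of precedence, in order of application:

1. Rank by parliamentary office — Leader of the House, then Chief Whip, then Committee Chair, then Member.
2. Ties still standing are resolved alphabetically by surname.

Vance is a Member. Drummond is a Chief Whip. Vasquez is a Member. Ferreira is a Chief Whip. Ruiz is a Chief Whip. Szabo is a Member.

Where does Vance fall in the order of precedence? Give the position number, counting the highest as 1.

By parliamentary office: Drummond, Ferreira and Ruiz (Chief Whip); then Szabo, Vance and Vasquez (Member).
Among Drummond, Ferreira and Ruiz, alphabetically by surname: Drummond before Ferreira before Ruiz.
Among Szabo, Vance and Vasquez, alphabetically by surname: Szabo before Vance before Vasquez.
Order: Drummond, Ferreira, Ruiz, Szabo, Vance, Vasquez. So position 5.

5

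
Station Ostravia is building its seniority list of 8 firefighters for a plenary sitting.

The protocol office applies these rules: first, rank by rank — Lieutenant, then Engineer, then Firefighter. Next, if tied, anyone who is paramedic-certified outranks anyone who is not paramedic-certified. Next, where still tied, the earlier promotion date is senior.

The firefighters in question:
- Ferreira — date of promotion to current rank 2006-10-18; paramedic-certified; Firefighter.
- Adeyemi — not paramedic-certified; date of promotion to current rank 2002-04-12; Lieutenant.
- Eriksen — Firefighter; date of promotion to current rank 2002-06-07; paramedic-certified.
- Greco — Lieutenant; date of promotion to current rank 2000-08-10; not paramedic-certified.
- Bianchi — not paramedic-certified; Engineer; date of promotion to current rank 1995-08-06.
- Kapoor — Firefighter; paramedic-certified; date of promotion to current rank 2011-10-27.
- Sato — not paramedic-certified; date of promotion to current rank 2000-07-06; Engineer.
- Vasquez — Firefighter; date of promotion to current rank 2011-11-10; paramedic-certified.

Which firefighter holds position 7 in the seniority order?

By rank: Greco and Adeyemi (Lieutenant); then Bianchi and Sato (Engineer); then Eriksen, Ferreira, Kapoor and Vasquez (Firefighter).
Greco and Adeyemi are each not paramedic-certified, so the next rule applies.
Among Greco and Adeyemi, by date of promotion to current rank (earlier first): Greco (2000-08-10) before Adeyemi (2002-04-12).
Bianchi and Sato are each not paramedic-certified, so the next rule applies.
Among Bianchi and Sato, by date of promotion to current rank (earlier first): Bianchi (1995-08-06) before Sato (2000-07-06).
Eriksen, Ferreira, Kapoor and Vasquez are each paramedic-certified, so the next rule applies.
Among Eriksen, Ferreira, Kapoor and Vasquez, by date of promotion to current rank (earlier first): Eriksen (2002-06-07) before Ferreira (2006-10-18) before Kapoor (2011-10-27) before Vasquez (2011-11-10).
Order: Greco, Adeyemi, Bianchi, Sato, Eriksen, Ferreira, Kapoor, Vasquez.

Kapoor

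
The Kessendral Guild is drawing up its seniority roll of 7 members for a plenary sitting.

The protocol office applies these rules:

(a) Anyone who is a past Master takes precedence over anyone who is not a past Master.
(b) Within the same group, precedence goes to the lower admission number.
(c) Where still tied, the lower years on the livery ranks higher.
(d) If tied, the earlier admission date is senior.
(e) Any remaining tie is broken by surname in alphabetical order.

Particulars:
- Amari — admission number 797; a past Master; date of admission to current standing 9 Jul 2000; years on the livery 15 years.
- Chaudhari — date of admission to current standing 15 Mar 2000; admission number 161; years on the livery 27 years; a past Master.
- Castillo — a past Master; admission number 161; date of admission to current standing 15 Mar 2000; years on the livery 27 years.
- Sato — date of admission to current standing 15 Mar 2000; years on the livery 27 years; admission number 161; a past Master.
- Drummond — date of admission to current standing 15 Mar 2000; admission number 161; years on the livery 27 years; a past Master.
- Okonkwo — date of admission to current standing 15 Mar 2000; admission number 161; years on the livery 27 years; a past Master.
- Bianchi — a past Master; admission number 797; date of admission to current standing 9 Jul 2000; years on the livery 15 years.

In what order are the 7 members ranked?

Castillo, Chaudhari, Drummond, Okonkwo, Sato, Amari, Bianchi

By the first rule: Castillo, Chaudhari, Drummond, Okonkwo, Sato, Amari and Bianchi (each a past Master).
Among Castillo, Chaudhari, Drummond, Okonkwo, Sato, Amari and Bianchi, by admission number (lower first): Castillo, Chaudhari, Drummond, Okonkwo and Sato (161) before Amari and Bianchi (797).
Castillo, Chaudhari, Drummond, Okonkwo and Sato all have years on the livery 27 years, so the next rule applies.
Castillo, Chaudhari, Drummond, Okonkwo and Sato all have date of admission to current standing 15 Mar 2000, so the next rule applies.
Among Castillo, Chaudhari, Drummond, Okonkwo and Sato, alphabetically by surname: Castillo before Chaudhari before Drummond before Okonkwo before Sato.
Amari and Bianchi both have years on the livery 15 years, so the next rule applies.
Amari and Bianchi both have date of admission to current standing 9 Jul 2000, so the next rule applies.
Among Amari and Bianchi, alphabetically by surname: Amari before Bianchi.
Full order: Castillo, Chaudhari, Drummond, Okonkwo, Sato, Amari, Bianchi.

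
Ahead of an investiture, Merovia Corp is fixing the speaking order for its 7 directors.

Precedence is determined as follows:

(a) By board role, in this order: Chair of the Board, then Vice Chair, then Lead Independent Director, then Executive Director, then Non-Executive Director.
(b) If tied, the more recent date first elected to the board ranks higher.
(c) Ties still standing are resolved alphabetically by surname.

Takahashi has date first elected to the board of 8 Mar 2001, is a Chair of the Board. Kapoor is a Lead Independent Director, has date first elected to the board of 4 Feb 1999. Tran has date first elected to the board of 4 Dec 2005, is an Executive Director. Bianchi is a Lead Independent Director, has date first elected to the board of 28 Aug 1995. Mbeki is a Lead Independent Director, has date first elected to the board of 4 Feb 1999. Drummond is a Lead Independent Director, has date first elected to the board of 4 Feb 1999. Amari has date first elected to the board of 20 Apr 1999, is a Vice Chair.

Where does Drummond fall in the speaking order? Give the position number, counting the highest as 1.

By board role: Takahashi (Chair of the Board); then Amari (Vice Chair); then Drummond, Kapoor, Mbeki and Bianchi (Lead Independent Director); then Tran (Executive Director).
Among Drummond, Kapoor, Mbeki and Bianchi, by date first elected to the board (later first): Drummond, Kapoor and Mbeki (4 Feb 1999) before Bianchi (28 Aug 1995).
Among Drummond, Kapoor and Mbeki, alphabetically by surname: Drummond before Kapoor before Mbeki.
Order: Takahashi, Amari, Drummond, Kapoor, Mbeki, Bianchi, Tran. So position 3.

3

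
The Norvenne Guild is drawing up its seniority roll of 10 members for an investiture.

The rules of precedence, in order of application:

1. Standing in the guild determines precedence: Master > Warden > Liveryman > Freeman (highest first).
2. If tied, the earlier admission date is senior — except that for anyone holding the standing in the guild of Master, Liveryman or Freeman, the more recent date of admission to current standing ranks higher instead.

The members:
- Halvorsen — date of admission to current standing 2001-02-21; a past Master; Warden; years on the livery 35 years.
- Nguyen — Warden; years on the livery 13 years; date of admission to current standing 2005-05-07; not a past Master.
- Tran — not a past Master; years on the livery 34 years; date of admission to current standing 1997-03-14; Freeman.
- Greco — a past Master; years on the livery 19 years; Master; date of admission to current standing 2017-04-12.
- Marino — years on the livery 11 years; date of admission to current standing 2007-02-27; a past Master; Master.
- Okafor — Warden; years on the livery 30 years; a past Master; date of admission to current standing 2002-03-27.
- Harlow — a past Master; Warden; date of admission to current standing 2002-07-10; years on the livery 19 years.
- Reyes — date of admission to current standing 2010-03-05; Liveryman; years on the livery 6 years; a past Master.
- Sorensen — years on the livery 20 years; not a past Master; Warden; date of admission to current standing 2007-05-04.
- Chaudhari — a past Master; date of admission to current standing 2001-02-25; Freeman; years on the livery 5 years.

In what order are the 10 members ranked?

Greco, Marino, Halvorsen, Okafor, Harlow, Nguyen, Sorensen, Reyes, Chaudhari, Tran

By standing in the guild: Greco and Marino (Master); then Halvorsen, Okafor, Harlow, Nguyen and Sorensen (Warden); then Reyes (Liveryman); then Chaudhari and Tran (Freeman).
Among Greco and Marino, by date of admission to current standing (later first) (reversed rule for this group): Greco (2017-04-12) before Marino (2007-02-27).
Among Halvorsen, Okafor, Harlow, Nguyen and Sorensen, by date of admission to current standing (earlier first): Halvorsen (2001-02-21) before Okafor (2002-03-27) before Harlow (2002-07-10) before Nguyen (2005-05-07) before Sorensen (2007-05-04).
Among Chaudhari and Tran, by date of admission to current standing (later first) (reversed rule for this group): Chaudhari (2001-02-25) before Tran (1997-03-14).
Full order: Greco, Marino, Halvorsen, Okafor, Harlow, Nguyen, Sorensen, Reyes, Chaudhari, Tran.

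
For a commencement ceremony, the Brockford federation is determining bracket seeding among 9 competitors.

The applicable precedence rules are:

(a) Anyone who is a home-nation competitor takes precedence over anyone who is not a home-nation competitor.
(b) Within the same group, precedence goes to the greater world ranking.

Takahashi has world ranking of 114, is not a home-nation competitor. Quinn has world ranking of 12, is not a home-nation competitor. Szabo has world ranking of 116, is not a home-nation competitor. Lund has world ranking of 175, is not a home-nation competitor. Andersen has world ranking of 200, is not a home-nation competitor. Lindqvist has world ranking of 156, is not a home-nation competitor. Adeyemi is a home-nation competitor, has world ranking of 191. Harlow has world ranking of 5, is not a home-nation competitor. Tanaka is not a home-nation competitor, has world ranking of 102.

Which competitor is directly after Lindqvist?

Szabo

By the first rule: Adeyemi (a home-nation competitor); then Andersen, Lund, Lindqvist, Szabo, Takahashi, Tanaka, Quinn and Harlow (each not a home-nation competitor).
Among Andersen, Lund, Lindqvist, Szabo, Takahashi, Tanaka, Quinn and Harlow, by world ranking (higher first): Andersen (200) before Lund (175) before Lindqvist (156) before Szabo (116) before Takahashi (114) before Tanaka (102) before Quinn (12) before Harlow (5).
Order: Adeyemi, Andersen, Lund, Lindqvist, Szabo, Takahashi, Tanaka, Quinn, Harlow.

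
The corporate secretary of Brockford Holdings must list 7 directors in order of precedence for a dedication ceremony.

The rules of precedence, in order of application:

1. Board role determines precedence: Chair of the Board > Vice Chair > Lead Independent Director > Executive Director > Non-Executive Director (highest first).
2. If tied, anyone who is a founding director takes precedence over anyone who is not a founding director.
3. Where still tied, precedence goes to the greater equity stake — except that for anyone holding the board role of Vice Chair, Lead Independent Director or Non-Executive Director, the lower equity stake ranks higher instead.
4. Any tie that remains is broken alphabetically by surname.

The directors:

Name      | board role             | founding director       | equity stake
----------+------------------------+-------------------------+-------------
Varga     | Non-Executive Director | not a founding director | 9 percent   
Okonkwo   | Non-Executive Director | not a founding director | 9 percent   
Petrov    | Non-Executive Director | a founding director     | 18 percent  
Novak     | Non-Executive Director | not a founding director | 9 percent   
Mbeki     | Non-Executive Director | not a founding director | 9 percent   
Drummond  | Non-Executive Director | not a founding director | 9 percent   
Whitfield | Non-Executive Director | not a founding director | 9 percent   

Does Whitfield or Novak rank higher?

By board role: Petrov, Drummond, Mbeki, Novak, Okonkwo, Varga and Whitfield (Non-Executive Director).
Among Petrov, Drummond, Mbeki, Novak, Okonkwo, Varga and Whitfield, a founding director before not a founding director: Petrov (a founding director) before Drummond, Mbeki, Novak, Okonkwo, Varga and Whitfield (not a founding director).
Drummond, Mbeki, Novak, Okonkwo, Varga and Whitfield all have equity stake 9 percent, so the next rule applies.
Among Drummond, Mbeki, Novak, Okonkwo, Varga and Whitfield, alphabetically by surname: Drummond before Mbeki before Novak before Okonkwo before Varga before Whitfield.
So Novak takes precedence.

Novak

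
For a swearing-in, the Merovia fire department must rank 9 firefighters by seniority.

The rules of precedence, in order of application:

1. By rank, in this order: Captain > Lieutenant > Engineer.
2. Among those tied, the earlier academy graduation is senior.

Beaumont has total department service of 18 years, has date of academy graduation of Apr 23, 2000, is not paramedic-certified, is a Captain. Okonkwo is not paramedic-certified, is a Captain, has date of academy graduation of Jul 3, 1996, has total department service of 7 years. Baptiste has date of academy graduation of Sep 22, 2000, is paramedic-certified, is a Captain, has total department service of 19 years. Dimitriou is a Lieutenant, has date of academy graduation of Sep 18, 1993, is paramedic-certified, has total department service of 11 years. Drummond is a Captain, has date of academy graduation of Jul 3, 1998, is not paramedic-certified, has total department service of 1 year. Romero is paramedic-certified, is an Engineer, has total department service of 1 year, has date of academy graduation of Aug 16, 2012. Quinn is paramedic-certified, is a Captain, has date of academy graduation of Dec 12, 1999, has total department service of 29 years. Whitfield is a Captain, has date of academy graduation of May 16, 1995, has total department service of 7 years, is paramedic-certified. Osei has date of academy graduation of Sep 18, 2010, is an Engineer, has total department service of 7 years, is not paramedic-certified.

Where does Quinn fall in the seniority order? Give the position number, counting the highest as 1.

4

By rank: Whitfield, Okonkwo, Drummond, Quinn, Beaumont and Baptiste (Captain); then Dimitriou (Lieutenant); then Osei and Romero (Engineer).
Among Whitfield, Okonkwo, Drummond, Quinn, Beaumont and Baptiste, by date of academy graduation (earlier first): Whitfield (May 16, 1995) before Okonkwo (Jul 3, 1996) before Drummond (Jul 3, 1998) before Quinn (Dec 12, 1999) before Beaumont (Apr 23, 2000) before Baptiste (Sep 22, 2000).
Among Osei and Romero, by date of academy graduation (earlier first): Osei (Sep 18, 2010) before Romero (Aug 16, 2012).
Order: Whitfield, Okonkwo, Drummond, Quinn, Beaumont, Baptiste, Dimitriou, Osei, Romero. So position 4.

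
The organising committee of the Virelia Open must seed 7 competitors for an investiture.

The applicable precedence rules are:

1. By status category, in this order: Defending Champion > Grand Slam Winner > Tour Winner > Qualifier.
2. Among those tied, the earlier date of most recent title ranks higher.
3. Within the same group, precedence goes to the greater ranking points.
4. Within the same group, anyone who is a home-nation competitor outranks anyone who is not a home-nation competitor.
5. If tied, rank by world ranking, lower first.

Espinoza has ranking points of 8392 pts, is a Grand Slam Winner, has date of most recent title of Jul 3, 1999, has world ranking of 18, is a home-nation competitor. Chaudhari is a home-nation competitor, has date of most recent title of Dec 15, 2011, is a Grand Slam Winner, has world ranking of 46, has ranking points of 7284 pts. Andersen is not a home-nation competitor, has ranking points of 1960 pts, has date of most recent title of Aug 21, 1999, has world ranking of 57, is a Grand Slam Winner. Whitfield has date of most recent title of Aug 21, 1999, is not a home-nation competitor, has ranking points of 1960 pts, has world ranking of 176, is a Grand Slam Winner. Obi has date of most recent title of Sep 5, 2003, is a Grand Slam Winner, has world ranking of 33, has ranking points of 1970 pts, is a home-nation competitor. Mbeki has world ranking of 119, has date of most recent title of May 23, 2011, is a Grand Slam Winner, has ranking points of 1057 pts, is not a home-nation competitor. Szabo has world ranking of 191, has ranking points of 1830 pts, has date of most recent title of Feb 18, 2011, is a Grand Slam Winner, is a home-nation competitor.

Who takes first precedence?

Espinoza

By status category: Espinoza, Andersen, Whitfield, Obi, Szabo, Mbeki and Chaudhari (Grand Slam Winner).
Among Espinoza, Andersen, Whitfield, Obi, Szabo, Mbeki and Chaudhari, by date of most recent title (earlier first): Espinoza (Jul 3, 1999) before Andersen and Whitfield (Aug 21, 1999) before Obi (Sep 5, 2003) before Szabo (Feb 18, 2011) before Mbeki (May 23, 2011) before Chaudhari (Dec 15, 2011).
Andersen and Whitfield both have ranking points 1960 pts, so the next rule applies.
Andersen and Whitfield are each not a home-nation competitor, so the next rule applies.
Among Andersen and Whitfield, by world ranking (lower first): Andersen (57) before Whitfield (176).
Order: Espinoza, Andersen, Whitfield, Obi, Szabo, Mbeki, Chaudhari.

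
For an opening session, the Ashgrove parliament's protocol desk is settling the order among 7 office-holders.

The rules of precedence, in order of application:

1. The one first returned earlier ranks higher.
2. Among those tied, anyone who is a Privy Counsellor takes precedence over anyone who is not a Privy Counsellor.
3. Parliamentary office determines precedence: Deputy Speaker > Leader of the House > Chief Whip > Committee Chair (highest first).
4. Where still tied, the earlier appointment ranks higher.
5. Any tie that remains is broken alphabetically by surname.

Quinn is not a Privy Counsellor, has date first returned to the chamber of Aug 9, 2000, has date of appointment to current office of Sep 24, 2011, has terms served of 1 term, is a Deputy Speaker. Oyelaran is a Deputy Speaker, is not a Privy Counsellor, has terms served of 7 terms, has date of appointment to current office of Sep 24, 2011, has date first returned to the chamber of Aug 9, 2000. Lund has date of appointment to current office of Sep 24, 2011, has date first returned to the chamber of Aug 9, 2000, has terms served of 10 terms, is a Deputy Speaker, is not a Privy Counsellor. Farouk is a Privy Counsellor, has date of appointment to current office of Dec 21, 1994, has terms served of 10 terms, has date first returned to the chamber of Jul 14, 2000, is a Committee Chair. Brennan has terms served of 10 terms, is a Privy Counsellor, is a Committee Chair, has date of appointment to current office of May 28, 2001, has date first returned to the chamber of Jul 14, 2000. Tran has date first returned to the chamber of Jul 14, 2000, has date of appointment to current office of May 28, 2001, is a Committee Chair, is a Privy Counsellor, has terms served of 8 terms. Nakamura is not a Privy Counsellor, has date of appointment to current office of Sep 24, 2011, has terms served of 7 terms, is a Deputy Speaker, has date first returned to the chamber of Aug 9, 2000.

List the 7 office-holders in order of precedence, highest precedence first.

By date first returned to the chamber (earlier first): Farouk, Brennan and Tran (each Jul 14, 2000); then Lund, Nakamura, Oyelaran and Quinn (each Aug 9, 2000).
Farouk, Brennan and Tran are each a Privy Counsellor, so the next rule applies.
Farouk, Brennan and Tran are each Committee Chair, so the next rule applies.
Among Farouk, Brennan and Tran, by date of appointment to current office (earlier first): Farouk (Dec 21, 1994) before Brennan and Tran (May 28, 2001).
Among Brennan and Tran, alphabetically by surname: Brennan before Tran.
Lund, Nakamura, Oyelaran and Quinn are each not a Privy Counsellor, so the next rule applies.
Lund, Nakamura, Oyelaran and Quinn are each Deputy Speaker, so the next rule applies.
Lund, Nakamura, Oyelaran and Quinn all have date of appointment to current office Sep 24, 2011, so the next rule applies.
Among Lund, Nakamura, Oyelaran and Quinn, alphabetically by surname: Lund before Nakamura before Oyelaran before Quinn.
Full order: Farouk, Brennan, Tran, Lund, Nakamura, Oyelaran, Quinn.

Farouk, Brennan, Tran, Lund, Nakamura, Oyelaran, Quinn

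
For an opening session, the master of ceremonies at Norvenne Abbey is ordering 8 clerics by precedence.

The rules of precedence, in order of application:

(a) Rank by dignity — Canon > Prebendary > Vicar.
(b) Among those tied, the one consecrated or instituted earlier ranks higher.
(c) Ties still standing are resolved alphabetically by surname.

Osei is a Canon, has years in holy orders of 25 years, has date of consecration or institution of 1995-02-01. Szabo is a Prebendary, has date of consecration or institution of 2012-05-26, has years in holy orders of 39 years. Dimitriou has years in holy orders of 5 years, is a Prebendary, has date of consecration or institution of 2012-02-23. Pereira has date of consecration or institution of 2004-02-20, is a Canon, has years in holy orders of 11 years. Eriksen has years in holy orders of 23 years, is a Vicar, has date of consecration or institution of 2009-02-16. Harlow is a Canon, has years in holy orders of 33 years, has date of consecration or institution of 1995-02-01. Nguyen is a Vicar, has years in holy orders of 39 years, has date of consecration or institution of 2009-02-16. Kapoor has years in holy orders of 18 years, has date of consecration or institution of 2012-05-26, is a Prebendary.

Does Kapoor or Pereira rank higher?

Pereira

By dignity: Harlow, Osei and Pereira (Canon); then Dimitriou, Kapoor and Szabo (Prebendary); then Eriksen and Nguyen (Vicar).
Among Harlow, Osei and Pereira, by date of consecration or institution (earlier first): Harlow and Osei (1995-02-01) before Pereira (2004-02-20).
Among Harlow and Osei, alphabetically by surname: Harlow before Osei.
Among Dimitriou, Kapoor and Szabo, by date of consecration or institution (earlier first): Dimitriou (2012-02-23) before Kapoor and Szabo (2012-05-26).
Among Kapoor and Szabo, alphabetically by surname: Kapoor before Szabo.
Eriksen and Nguyen both have date of consecration or institution 2009-02-16, so the next rule applies.
Among Eriksen and Nguyen, alphabetically by surname: Eriksen before Nguyen.
So Pereira takes precedence.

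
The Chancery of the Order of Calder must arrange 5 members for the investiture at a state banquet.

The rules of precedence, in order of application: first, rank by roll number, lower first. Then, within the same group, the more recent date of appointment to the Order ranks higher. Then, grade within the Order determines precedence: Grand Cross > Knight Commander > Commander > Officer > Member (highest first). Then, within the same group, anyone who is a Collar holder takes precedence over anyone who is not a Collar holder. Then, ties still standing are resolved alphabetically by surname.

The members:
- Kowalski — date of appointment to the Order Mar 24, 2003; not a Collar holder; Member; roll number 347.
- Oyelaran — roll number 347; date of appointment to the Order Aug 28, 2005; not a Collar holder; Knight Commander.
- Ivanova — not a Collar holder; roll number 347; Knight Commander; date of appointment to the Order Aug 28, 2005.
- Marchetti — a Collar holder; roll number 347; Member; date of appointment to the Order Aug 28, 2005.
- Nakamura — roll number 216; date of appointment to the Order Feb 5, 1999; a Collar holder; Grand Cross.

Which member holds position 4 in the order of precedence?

By roll number (lower first): Nakamura (216); then Ivanova, Oyelaran, Marchetti and Kowalski (each 347).
Among Ivanova, Oyelaran, Marchetti and Kowalski, by date of appointment to the Order (later first): Ivanova, Oyelaran and Marchetti (Aug 28, 2005) before Kowalski (Mar 24, 2003).
Among Ivanova, Oyelaran and Marchetti, by grade within the Order: Ivanova and Oyelaran (Knight Commander) before Marchetti (Member).
Ivanova and Oyelaran are each not a Collar holder, so the next rule applies.
Among Ivanova and Oyelaran, alphabetically by surname: Ivanova before Oyelaran.
Order: Nakamura, Ivanova, Oyelaran, Marchetti, Kowalski.

Marchetti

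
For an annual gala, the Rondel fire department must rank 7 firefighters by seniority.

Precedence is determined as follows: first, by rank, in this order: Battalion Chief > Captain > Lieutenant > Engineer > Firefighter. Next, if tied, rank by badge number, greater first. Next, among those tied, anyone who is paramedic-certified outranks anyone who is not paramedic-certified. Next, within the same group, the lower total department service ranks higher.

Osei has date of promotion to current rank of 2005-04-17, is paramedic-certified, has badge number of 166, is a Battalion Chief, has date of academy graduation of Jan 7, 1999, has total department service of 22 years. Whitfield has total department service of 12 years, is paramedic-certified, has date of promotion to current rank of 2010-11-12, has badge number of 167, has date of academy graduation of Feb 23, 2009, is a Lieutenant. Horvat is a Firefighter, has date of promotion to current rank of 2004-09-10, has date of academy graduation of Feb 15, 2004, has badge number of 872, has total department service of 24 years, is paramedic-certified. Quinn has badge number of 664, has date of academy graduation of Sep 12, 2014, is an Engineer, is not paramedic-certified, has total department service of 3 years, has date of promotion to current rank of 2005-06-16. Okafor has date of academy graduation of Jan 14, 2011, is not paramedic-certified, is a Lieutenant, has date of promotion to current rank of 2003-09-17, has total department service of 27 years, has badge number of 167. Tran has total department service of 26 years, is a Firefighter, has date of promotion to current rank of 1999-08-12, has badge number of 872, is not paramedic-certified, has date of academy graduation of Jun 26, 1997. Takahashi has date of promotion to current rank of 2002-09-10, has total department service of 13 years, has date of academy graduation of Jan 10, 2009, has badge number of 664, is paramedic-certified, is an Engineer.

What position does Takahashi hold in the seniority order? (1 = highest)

4

By rank: Osei (Battalion Chief); then Whitfield and Okafor (Lieutenant); then Takahashi and Quinn (Engineer); then Horvat and Tran (Firefighter).
Whitfield and Okafor both have badge number 167, so the next rule applies.
Among Whitfield and Okafor, paramedic-certified before not paramedic-certified: Whitfield (paramedic-certified) before Okafor (not paramedic-certified).
Takahashi and Quinn both have badge number 664, so the next rule applies.
Among Takahashi and Quinn, paramedic-certified before not paramedic-certified: Takahashi (paramedic-certified) before Quinn (not paramedic-certified).
Horvat and Tran both have badge number 872, so the next rule applies.
Among Horvat and Tran, paramedic-certified before not paramedic-certified: Horvat (paramedic-certified) before Tran (not paramedic-certified).
Order: Osei, Whitfield, Okafor, Takahashi, Quinn, Horvat, Tran. So position 4.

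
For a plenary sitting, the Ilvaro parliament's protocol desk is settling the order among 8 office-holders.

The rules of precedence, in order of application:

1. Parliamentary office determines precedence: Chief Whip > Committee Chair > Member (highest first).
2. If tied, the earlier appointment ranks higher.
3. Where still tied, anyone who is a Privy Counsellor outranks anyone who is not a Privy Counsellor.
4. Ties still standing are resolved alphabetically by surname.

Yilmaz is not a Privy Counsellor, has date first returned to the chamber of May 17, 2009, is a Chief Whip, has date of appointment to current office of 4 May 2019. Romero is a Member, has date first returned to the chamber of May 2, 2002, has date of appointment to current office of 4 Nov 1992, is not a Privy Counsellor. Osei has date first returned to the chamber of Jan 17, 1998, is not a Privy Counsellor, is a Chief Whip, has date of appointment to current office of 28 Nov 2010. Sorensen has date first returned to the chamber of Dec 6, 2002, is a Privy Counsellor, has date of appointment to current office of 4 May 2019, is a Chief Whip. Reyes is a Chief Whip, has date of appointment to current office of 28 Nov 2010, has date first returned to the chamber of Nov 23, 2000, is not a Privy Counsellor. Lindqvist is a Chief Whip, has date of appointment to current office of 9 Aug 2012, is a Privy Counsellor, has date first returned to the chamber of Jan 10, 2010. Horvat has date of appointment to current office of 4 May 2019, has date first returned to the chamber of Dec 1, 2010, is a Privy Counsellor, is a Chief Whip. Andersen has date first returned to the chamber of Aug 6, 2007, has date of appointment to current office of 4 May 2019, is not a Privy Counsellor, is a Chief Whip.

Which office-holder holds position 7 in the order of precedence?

Yilmaz

By parliamentary office: Osei, Reyes, Lindqvist, Horvat, Sorensen, Andersen and Yilmaz (Chief Whip); then Romero (Member).
Among Osei, Reyes, Lindqvist, Horvat, Sorensen, Andersen and Yilmaz, by date of appointment to current office (earlier first): Osei and Reyes (28 Nov 2010) before Lindqvist (9 Aug 2012) before Horvat, Sorensen, Andersen and Yilmaz (4 May 2019).
Osei and Reyes are each not a Privy Counsellor, so the next rule applies.
Among Osei and Reyes, alphabetically by surname: Osei before Reyes.
Among Horvat, Sorensen, Andersen and Yilmaz, a Privy Counsellor before not a Privy Counsellor: Horvat and Sorensen (a Privy Counsellor) before Andersen and Yilmaz (not a Privy Counsellor).
Among Horvat and Sorensen, alphabetically by surname: Horvat before Sorensen.
Among Andersen and Yilmaz, alphabetically by surname: Andersen before Yilmaz.
Order: Osei, Reyes, Lindqvist, Horvat, Sorensen, Andersen, Yilmaz, Romero.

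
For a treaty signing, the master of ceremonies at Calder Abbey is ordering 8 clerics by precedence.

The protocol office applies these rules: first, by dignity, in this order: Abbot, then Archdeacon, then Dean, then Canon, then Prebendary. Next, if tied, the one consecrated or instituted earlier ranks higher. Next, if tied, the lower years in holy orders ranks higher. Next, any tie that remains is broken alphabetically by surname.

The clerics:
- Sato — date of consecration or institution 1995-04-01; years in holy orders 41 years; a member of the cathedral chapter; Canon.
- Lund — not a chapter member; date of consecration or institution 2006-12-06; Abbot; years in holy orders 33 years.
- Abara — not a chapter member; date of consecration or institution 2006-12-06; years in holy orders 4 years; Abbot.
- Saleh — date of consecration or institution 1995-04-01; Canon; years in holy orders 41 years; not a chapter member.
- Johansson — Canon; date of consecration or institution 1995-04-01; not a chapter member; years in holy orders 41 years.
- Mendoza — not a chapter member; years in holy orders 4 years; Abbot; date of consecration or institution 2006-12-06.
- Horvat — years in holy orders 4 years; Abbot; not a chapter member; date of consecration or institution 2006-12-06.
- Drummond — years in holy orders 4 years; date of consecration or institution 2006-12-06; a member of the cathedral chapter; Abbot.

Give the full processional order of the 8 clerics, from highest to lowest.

Abara, Drummond, Horvat, Mendoza, Lund, Johansson, Saleh, Sato

By dignity: Abara, Drummond, Horvat, Mendoza and Lund (Abbot); then Johansson, Saleh and Sato (Canon).
Abara, Drummond, Horvat, Mendoza and Lund all have date of consecration or institution 2006-12-06, so the next rule applies.
Among Abara, Drummond, Horvat, Mendoza and Lund, by years in holy orders (lower first): Abara, Drummond, Horvat and Mendoza (4 years) before Lund (33 years).
Among Abara, Drummond, Horvat and Mendoza, alphabetically by surname: Abara before Drummond before Horvat before Mendoza.
Johansson, Saleh and Sato all have date of consecration or institution 1995-04-01, so the next rule applies.
Johansson, Saleh and Sato all have years in holy orders 41 years, so the next rule applies.
Among Johansson, Saleh and Sato, alphabetically by surname: Johansson before Saleh before Sato.
Full order: Abara, Drummond, Horvat, Mendoza, Lund, Johansson, Saleh, Sato.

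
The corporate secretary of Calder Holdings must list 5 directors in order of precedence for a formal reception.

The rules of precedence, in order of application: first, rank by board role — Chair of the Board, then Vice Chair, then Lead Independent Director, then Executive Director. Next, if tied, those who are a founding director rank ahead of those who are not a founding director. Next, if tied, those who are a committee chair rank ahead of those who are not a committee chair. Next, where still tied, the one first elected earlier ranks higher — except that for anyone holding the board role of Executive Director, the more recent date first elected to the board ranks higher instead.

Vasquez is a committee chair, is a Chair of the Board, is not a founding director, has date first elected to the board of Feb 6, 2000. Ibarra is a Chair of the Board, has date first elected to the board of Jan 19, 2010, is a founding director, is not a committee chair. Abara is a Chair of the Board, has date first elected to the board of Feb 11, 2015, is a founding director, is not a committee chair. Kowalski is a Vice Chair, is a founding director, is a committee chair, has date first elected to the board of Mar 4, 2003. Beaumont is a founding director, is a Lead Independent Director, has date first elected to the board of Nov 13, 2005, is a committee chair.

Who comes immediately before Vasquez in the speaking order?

By board role: Ibarra, Abara and Vasquez (Chair of the Board); then Kowalski (Vice Chair); then Beaumont (Lead Independent Director).
Among Ibarra, Abara and Vasquez, a founding director before not a founding director: Ibarra and Abara (a founding director) before Vasquez (not a founding director).
Ibarra and Abara are each not a committee chair, so the next rule applies.
Among Ibarra and Abara, by date first elected to the board (earlier first): Ibarra (Jan 19, 2010) before Abara (Feb 11, 2015).
Order: Ibarra, Abara, Vasquez, Kowalski, Beaumont.

Abara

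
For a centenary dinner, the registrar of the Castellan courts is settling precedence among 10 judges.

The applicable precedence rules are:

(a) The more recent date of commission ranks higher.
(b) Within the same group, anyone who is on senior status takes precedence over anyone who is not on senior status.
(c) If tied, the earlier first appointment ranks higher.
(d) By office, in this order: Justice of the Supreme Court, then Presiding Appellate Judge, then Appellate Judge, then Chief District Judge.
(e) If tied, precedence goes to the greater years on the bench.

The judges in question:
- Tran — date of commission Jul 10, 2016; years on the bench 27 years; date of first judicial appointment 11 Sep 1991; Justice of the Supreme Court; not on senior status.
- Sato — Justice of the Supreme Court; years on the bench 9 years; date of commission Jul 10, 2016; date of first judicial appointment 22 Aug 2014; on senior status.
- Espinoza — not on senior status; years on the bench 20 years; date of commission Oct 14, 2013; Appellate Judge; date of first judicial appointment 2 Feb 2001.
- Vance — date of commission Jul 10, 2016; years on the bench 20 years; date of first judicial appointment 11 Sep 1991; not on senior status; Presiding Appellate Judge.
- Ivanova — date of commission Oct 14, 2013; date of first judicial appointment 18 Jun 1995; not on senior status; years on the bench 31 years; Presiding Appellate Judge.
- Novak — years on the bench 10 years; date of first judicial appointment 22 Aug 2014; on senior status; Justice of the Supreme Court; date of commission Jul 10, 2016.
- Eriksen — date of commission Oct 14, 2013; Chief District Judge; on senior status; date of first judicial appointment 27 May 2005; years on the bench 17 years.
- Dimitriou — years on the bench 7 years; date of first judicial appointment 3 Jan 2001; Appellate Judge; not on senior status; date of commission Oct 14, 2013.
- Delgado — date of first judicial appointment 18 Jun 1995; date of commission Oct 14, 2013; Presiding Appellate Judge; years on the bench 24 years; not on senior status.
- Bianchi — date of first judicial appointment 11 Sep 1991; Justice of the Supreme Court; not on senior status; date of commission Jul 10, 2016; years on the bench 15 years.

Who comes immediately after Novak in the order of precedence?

By date of commission (later first): Novak, Sato, Tran, Bianchi and Vance (each Jul 10, 2016); then Eriksen, Ivanova, Delgado, Dimitriou and Espinoza (each Oct 14, 2013).
Among Novak, Sato, Tran, Bianchi and Vance, on senior status before not on senior status: Novak and Sato (on senior status) before Tran, Bianchi and Vance (not on senior status).
Novak and Sato both have date of first judicial appointment 22 Aug 2014, so the next rule applies.
Novak and Sato are each Justice of the Supreme Court, so the next rule applies.
Among Novak and Sato, by years on the bench (higher first): Novak (10 years) before Sato (9 years).
Tran, Bianchi and Vance all have date of first judicial appointment 11 Sep 1991, so the next rule applies.
Among Tran, Bianchi and Vance, by office: Tran and Bianchi (Justice of the Supreme Court) before Vance (Presiding Appellate Judge).
Among Tran and Bianchi, by years on the bench (higher first): Tran (27 years) before Bianchi (15 years).
Among Eriksen, Ivanova, Delgado, Dimitriou and Espinoza, on senior status before not on senior status: Eriksen (on senior status) before Ivanova, Delgado, Dimitriou and Espinoza (not on senior status).
Among Ivanova, Delgado, Dimitriou and Espinoza, by date of first judicial appointment (earlier first): Ivanova and Delgado (18 Jun 1995) before Dimitriou (3 Jan 2001) before Espinoza (2 Feb 2001).
Ivanova and Delgado are each Presiding Appellate Judge, so the next rule applies.
Among Ivanova and Delgado, by years on the bench (higher first): Ivanova (31 years) before Delgado (24 years).
Order: Novak, Sato, Tran, Bianchi, Vance, Eriksen, Ivanova, Delgado, Dimitriou, Espinoza.

Sato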